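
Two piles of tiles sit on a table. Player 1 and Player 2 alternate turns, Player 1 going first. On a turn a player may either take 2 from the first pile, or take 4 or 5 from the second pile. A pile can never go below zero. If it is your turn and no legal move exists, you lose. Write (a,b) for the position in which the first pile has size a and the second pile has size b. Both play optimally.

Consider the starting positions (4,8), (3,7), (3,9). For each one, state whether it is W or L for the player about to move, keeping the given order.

(4,8): W, (3,7): L, (3,9): W

Work bottom-up. With no move the player to move loses. Otherwise the position is W if at least one move leads to an L position for the opponent, and L if every move leads to a W.
No move ever increases a pile, so every position that can arise here has a ≤ 4 and b ≤ 9; it is enough to label the cells with 0 ≤ a ≤ 4 and 0 ≤ b ≤ 9.
Every move lowers a or b (never raises either), so fill the grid row by row in increasing a, and left to right within a row: each cell's successors are then already labelled.
      b=0  b=1  b=2  b=3  b=4  b=5  b=6  b=7  b=8  b=9
a=0:    L    L    L    L    W    W    W    W    W    L
a=1:    L    L    L    L    W    W    W    W    W    L
a=2:    W    W    W    W    L    L    L    L    W    W
a=3:    W    W    W    W    L    L    L    L    W    W
a=4:    L    L    L    L    W    W    W    W    W    L
Cells with no legal move (terminal, hence L): (0,0), (0,1), (0,2), (0,3), (1,0), (1,1), (1,2), (1,3).
The remaining L cells, each justified by listing all of its moves:
(0,9): L (options (0,5)(W), (0,4)(W) are all W)
(1,9): L (options (1,5)(W), (1,4)(W) are all W)
(2,4): L (options (0,4)(W), (2,0)(W) are all W)
(2,5): L (options (0,5)(W), (2,1)(W), (2,0)(W) are all W)
(2,6): L (options (0,6)(W), (2,2)(W), (2,1)(W) are all W)
(2,7): L (options (0,7)(W), (2,3)(W), (2,2)(W) are all W)
(3,4): L (options (1,4)(W), (3,0)(W) are all W)
(3,5): L (options (1,5)(W), (3,1)(W), (3,0)(W) are all W)
(3,6): L (options (1,6)(W), (3,2)(W), (3,1)(W) are all W)
(3,7): L (options (1,7)(W), (3,3)(W), (3,2)(W) are all W)
(4,0): L (sole option (2,0)(W) is W)
(4,1): L (sole option (2,1)(W) is W)
(4,2): L (sole option (2,2)(W) is W)
(4,3): L (sole option (2,3)(W) is W)
(4,9): L (options (2,9)(W), (4,5)(W), (4,4)(W) are all W)
Every other cell has at least one move into one of the L cells above, so it is W.
(4,8): the move to (4,3) reaches an L cell, so W
(3,7): one of the L cells justified above, so L
(3,9): the move to (1,9) reaches an L cell, so W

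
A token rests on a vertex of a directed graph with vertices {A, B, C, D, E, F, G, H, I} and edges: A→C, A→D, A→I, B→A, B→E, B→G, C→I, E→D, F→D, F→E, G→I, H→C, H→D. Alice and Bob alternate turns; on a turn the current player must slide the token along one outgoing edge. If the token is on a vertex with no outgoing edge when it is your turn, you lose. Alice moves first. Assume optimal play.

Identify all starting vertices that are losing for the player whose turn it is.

B, D, I

Compute win/loss labels from the base case upward. A position with no move is L. Any other position is W if it can reach an L in one move, else L.
Every edge goes from a vertex to one that appears earlier in the order D, I, C, E, G, A, H, F, B, so processing vertices in that order labels each vertex after all of its successors.
D: no outgoing edge → L
I: no outgoing edge → L
C: W (go to I, an L position)
E: W (go to D, an L position)
G: W (go to I, an L position)
A: W (go to I, an L position)
H: W (go to D, an L position)
F: W (go to D, an L position)
B: L (options A(W), G(W), E(W) are all W)
The losing starting vertices are exactly the entries labelled L in this table (3 of them).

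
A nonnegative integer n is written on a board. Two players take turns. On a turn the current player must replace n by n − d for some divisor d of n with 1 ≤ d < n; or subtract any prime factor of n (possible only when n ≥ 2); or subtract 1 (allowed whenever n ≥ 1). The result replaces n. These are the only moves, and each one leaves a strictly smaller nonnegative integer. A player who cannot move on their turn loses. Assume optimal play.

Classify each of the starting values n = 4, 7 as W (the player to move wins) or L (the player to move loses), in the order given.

Positions with no move are L. A position that does have a move is losing for the player to move precisely when every available move leads to a winning position for the opponent. Fill in the labels:
n=0: no move → L
n=1: can move to 0, which is L ⇒ W
n=2: can move to 0, which is L ⇒ W
n=3: can move to 0, which is L ⇒ W
n=4: moves to 2(W), 3(W); every one is W ⇒ L
n=5: can move to 0, which is L ⇒ W
n=6: can move to 4, which is L ⇒ W
n=7: can move to 0, which is L ⇒ W

4: L, 7: W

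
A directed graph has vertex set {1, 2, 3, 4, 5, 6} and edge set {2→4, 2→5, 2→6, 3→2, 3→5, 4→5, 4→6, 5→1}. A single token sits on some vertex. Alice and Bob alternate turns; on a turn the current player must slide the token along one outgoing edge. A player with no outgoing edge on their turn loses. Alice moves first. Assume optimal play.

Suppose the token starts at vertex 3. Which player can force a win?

Use the standard recursion: the mover loses at a terminal position; elsewhere, the mover wins exactly when some move hands the opponent an L position.
Every edge goes from a vertex to one that appears earlier in the order 6, 1, 5, 4, 2, 3, so processing vertices in that order labels each vertex after all of its successors.
6: no outgoing edge → L
1: no outgoing edge → L
5: reaches L-position 1 → W
4: reaches L-position 6 → W
2: reaches L-position 6 → W
3: only reaches 2(W), 5(W), all W → L
Every move from 3 reaches a W position, so the mover loses.

Bob wins.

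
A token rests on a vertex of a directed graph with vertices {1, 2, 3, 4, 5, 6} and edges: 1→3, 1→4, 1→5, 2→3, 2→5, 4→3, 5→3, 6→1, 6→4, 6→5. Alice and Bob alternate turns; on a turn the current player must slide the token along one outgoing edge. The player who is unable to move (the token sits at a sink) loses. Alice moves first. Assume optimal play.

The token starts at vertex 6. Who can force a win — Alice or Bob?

Work bottom-up. With no move the player to move loses. Otherwise the position is W if at least one move leads to an L position for the opponent, and L if every move leads to a W.
Every edge goes from a vertex to one that appears earlier in the order 3, 4, 5, 2, 1, 6, so processing vertices in that order labels each vertex after all of its successors.
3: no outgoing edge → L
4: →3(L), so W
5: →3(L), so W
2: →3(L), so W
1: →3(L), so W
6: →1(W), 5(W), 4(W) — all W, so L
The starting position 6 is L: whatever Alice does, the opponent receives a W position.

Bob wins.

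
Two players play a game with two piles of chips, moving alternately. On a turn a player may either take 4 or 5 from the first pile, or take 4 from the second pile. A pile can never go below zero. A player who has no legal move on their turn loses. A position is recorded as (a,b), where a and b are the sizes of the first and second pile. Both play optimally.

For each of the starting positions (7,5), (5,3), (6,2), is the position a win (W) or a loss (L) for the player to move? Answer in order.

(7,5): L, (5,3): W, (6,2): W

Build the W/L table. Terminal = L. A non-terminal position is W if it has a move to some L; otherwise it is L.
No move ever increases a pile, so every position that can arise here has a ≤ 7 and b ≤ 5; it is enough to label the cells with 0 ≤ a ≤ 7 and 0 ≤ b ≤ 5.
Every move lowers a or b (never raises either), so fill the grid row by row in increasing a, and left to right within a row: each cell's successors are then already labelled.
      b=0  b=1  b=2  b=3  b=4  b=5
a=0:    L    L    L    L    W    W
a=1:    L    L    L    L    W    W
a=2:    L    L    L    L    W    W
a=3:    L    L    L    L    W    W
a=4:    W    W    W    W    L    L
a=5:    W    W    W    W    L    L
a=6:    W    W    W    W    L    L
a=7:    W    W    W    W    L    L
Cells with no legal move (terminal, hence L): (0,0), (0,1), (0,2), (0,3), (1,0), (1,1), (1,2), (1,3), (2,0), (2,1), (2,2), (2,3), (3,0), (3,1), (3,2), (3,3).
The remaining L cells, each justified by listing all of its moves:
(4,4): →(0,4)(W), (4,0)(W) — all W, so L
(4,5): →(0,5)(W), (4,1)(W) — all W, so L
(5,4): →(1,4)(W), (0,4)(W), (5,0)(W) — all W, so L
(5,5): →(1,5)(W), (0,5)(W), (5,1)(W) — all W, so L
(6,4): →(2,4)(W), (1,4)(W), (6,0)(W) — all W, so L
(6,5): →(2,5)(W), (1,5)(W), (6,1)(W) — all W, so L
(7,4): →(3,4)(W), (2,4)(W), (7,0)(W) — all W, so L
(7,5): →(3,5)(W), (2,5)(W), (7,1)(W) — all W, so L
Every other cell has at least one move into one of the L cells above, so it is W.
(7,5): one of the L cells justified above, so L
(5,3): the move to (1,3) reaches an L cell, so W
(6,2): the move to (2,2) reaches an L cell, so W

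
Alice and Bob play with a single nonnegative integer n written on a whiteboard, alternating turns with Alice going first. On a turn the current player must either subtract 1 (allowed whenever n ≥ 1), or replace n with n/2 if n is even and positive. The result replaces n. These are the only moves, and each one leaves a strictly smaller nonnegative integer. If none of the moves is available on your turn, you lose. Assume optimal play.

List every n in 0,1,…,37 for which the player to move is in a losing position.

Work bottom-up. With no move the player to move loses. Otherwise the position is W if at least one move leads to an L position for the opponent, and L if every move leads to a W.
n=0: no move → L
n=1: reaches L-position 0 → W
n=2: only reaches 1(W), which is W → L
n=3: reaches L-position 2 → W
n=4: reaches L-position 2 → W
n=5: only reaches 4(W), which is W → L
n=6: reaches L-position 5 → W
n=7: only reaches 6(W), which is W → L
n=8: reaches L-position 7 → W
n=9: only reaches 8(W), which is W → L
n=10: reaches L-position 5 → W
n=11: only reaches 10(W), which is W → L
n=12: reaches L-position 11 → W
n=13: only reaches 12(W), which is W → L
n=14: reaches L-position 7 → W
n=15: only reaches 14(W), which is W → L
n=16: reaches L-position 15 → W
n=17: only reaches 16(W), which is W → L
n=18: reaches L-position 9 → W
n=19: only reaches 18(W), which is W → L
n=20: reaches L-position 19 → W
n=21: only reaches 20(W), which is W → L
n=22: reaches L-position 11 → W
n=23: only reaches 22(W), which is W → L
n=24: reaches L-position 23 → W
n=25: only reaches 24(W), which is W → L
n=26: reaches L-position 13 → W
n=27: only reaches 26(W), which is W → L
n=28: reaches L-position 27 → W
n=29: only reaches 28(W), which is W → L
n=30: reaches L-position 15 → W
n=31: only reaches 30(W), which is W → L
n=32: reaches L-position 31 → W
n=33: only reaches 32(W), which is W → L
n=34: reaches L-position 17 → W
n=35: only reaches 34(W), which is W → L
n=36: reaches L-position 35 → W
n=37: only reaches 36(W), which is W → L
Reading off the rows marked L gives the requested list; there are 19 such values of n.

0, 2, 5, 7, 9, 11, 13, 15, 17, 19, 21, 23, 25, 27, 29, 31, 33, 35, 37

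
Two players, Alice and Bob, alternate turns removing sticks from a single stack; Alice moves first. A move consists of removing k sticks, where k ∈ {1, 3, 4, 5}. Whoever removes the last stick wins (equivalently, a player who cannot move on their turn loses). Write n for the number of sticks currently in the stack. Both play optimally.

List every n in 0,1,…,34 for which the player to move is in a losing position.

0, 2, 8, 10, 16, 18, 24, 26, 32, 34

Use the standard recursion: the mover loses at a terminal position; elsewhere, the mover wins exactly when some move hands the opponent an L position.
n=0: no move → L
n=1: W (go to 0, an L position)
n=2: L (sole option 1(W) is W)
n=3: W (go to 2, an L position)
n=4: W (go to 0, an L position)
n=5: W (go to 2, an L position)
n=6: W (go to 2, an L position)
n=7: W (go to 2, an L position)
n=8: L (options 7(W), 5(W), 4(W), 3(W) are all W)
n=9: W (go to 8, an L position)
n=10: L (options 9(W), 7(W), 6(W), 5(W) are all W)
n=11: W (go to 10, an L position)
n=12: W (go to 8, an L position)
n=13: W (go to 10, an L position)
n=14: W (go to 10, an L position)
n=15: W (go to 10, an L position)
n=16: L (options 15(W), 13(W), 12(W), 11(W) are all W)
n=17: W (go to 16, an L position)
n=18: L (options 17(W), 15(W), 14(W), 13(W) are all W)
n=19: W (go to 18, an L position)
n=20: W (go to 16, an L position)
n=21: W (go to 18, an L position)
n=22: W (go to 18, an L position)
n=23: W (go to 18, an L position)
n=24: L (options 23(W), 21(W), 20(W), 19(W) are all W)
n=25: W (go to 24, an L position)
n=26: L (options 25(W), 23(W), 22(W), 21(W) are all W)
n=27: W (go to 26, an L position)
n=28: W (go to 24, an L position)
n=29: W (go to 26, an L position)
n=30: W (go to 26, an L position)
n=31: W (go to 26, an L position)
n=32: L (options 31(W), 29(W), 28(W), 27(W) are all W)
n=33: W (go to 32, an L position)
n=34: L (options 33(W), 31(W), 30(W), 29(W) are all W)
Reading off the rows marked L gives the requested list; there are 10 such values of n.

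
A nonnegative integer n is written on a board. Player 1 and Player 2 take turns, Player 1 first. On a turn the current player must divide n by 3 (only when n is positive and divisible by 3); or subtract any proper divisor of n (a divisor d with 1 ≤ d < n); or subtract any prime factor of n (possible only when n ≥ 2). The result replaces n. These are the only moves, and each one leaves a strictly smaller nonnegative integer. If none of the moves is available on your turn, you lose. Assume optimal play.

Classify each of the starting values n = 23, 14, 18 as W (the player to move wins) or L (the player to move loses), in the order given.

Positions with no move are L. A position that does have a move is losing for the player to move precisely when every available move leads to a winning position for the opponent. Fill in the labels:
n=0: no move → L
n=1: no move → L
n=2: →0(L), so W
n=3: →0(L), so W
n=4: →2(W), 3(W) — all W, so L
n=5: →0(L), so W
n=6: →4(L), so W
n=7: →0(L), so W
n=8: →4(L), so W
n=9: →3(W), 6(W), 8(W) — all W, so L
n=10: →9(L), so W
n=11: →0(L), so W
n=12: →4(L), so W
n=13: →0(L), so W
n=14: →7(W), 12(W), 13(W) — all W, so L
n=15: →14(L), so W
n=16: →14(L), so W
n=17: →0(L), so W
n=18: →9(L), so W
n=19: →0(L), so W
n=20: →10(W), 15(W), 16(W), 18(W), 19(W) — all W, so L
n=21: →14(L), so W
n=22: →20(L), so W
n=23: →0(L), so W

23: W, 14: L, 18: W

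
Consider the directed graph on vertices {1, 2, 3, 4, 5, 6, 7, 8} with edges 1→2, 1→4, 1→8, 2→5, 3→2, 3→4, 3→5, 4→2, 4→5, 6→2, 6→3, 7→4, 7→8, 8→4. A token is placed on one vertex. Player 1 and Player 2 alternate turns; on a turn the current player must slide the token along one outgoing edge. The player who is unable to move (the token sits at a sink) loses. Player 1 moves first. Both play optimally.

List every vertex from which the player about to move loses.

5, 6, 8

Label each position W (a win for the player to move) or L (a loss). A position with no legal move is L; any other position is W exactly when some move reaches an L, and L when every move reaches a W.
Every edge goes from a vertex to one that appears earlier in the order 5, 2, 4, 3, 8, 6, 1, 7, so processing vertices in that order labels each vertex after all of its successors.
5: no outgoing edge → L
2: →5(L), so W
4: →5(L), so W
3: →5(L), so W
8: →4(W) only, which is W, so L
6: →3(W), 2(W) — all W, so L
1: →8(L), so W
7: →8(L), so W
Reading off the rows marked L gives the requested list; there are 3 such vertices.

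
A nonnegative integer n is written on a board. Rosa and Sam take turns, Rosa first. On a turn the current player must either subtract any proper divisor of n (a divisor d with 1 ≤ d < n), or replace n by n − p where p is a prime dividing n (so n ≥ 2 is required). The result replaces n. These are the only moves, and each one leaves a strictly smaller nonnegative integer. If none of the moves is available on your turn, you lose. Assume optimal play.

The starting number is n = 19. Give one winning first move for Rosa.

Move to 0.

Build the W/L table. Terminal = L. A non-terminal position is W if it has a move to some L; otherwise it is L.
n=0: no move → L
n=1: no move → L
n=2: can move to 0, which is L ⇒ W
n=3: can move to 0, which is L ⇒ W
n=4: moves to 2(W), 3(W); every one is W ⇒ L
n=5: can move to 0, which is L ⇒ W
n=6: can move to 4, which is L ⇒ W
n=7: can move to 0, which is L ⇒ W
n=8: can move to 4, which is L ⇒ W
n=9: moves to 6(W), 8(W); every one is W ⇒ L
n=10: can move to 9, which is L ⇒ W
n=11: can move to 0, which is L ⇒ W
n=12: can move to 9, which is L ⇒ W
n=13: can move to 0, which is L ⇒ W
n=14: moves to 7(W), 12(W), 13(W); every one is W ⇒ L
n=15: can move to 14, which is L ⇒ W
n=16: can move to 14, which is L ⇒ W
n=17: can move to 0, which is L ⇒ W
n=18: can move to 9, which is L ⇒ W
n=19: can move to 0, which is L ⇒ W
From 19, the L positions reachable in one move are: 0.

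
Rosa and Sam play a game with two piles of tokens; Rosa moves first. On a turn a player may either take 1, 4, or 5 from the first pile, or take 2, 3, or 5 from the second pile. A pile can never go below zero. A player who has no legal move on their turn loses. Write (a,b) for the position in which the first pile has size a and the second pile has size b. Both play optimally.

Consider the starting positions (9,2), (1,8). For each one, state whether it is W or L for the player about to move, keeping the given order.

Label each position W (a win for the player to move) or L (a loss). A position with no legal move is L; any other position is W exactly when some move reaches an L, and L when every move reaches a W.
No move ever increases a pile, so every position that can arise here has a ≤ 9 and b ≤ 8; it is enough to label the cells with 0 ≤ a ≤ 9 and 0 ≤ b ≤ 8.
Every move lowers a or b (never raises either), so fill the grid row by row in increasing a, and left to right within a row: each cell's successors are then already labelled.
      b=0  b=1  b=2  b=3  b=4  b=5  b=6  b=7  b=8
a=0:    L    L    W    W    W    W    W    L    L
a=1:    W    W    L    L    W    W    W    W    W
a=2:    L    L    W    W    W    W    W    L    L
a=3:    W    W    L    L    W    W    W    W    W
a=4:    W    W    W    W    L    L    W    W    W
a=5:    W    W    W    W    W    W    L    W    W
a=6:    W    W    W    W    L    L    W    W    W
a=7:    W    W    W    W    W    W    L    W    W
a=8:    L    L    W    W    W    W    W    L    L
a=9:    W    W    L    L    W    W    W    W    W
Cells with no legal move (terminal, hence L): (0,0), (0,1).
The remaining L cells, each justified by listing all of its moves:
(0,7): →(0,5)(W), (0,4)(W), (0,2)(W) — all W, so L
(0,8): →(0,6)(W), (0,5)(W), (0,3)(W) — all W, so L
(1,2): →(0,2)(W), (1,0)(W) — all W, so L
(1,3): →(0,3)(W), (1,1)(W), (1,0)(W) — all W, so L
(2,0): →(1,0)(W) only, which is W, so L
(2,1): →(1,1)(W) only, which is W, so L
(2,7): →(1,7)(W), (2,5)(W), (2,4)(W), (2,2)(W) — all W, so L
(2,8): →(1,8)(W), (2,6)(W), (2,5)(W), (2,3)(W) — all W, so L
(3,2): →(2,2)(W), (3,0)(W) — all W, so L
(3,3): →(2,3)(W), (3,1)(W), (3,0)(W) — all W, so L
(4,4): →(3,4)(W), (0,4)(W), (4,2)(W), (4,1)(W) — all W, so L
(4,5): →(3,5)(W), (0,5)(W), (4,3)(W), (4,2)(W), (4,0)(W) — all W, so L
(5,6): →(4,6)(W), (1,6)(W), (0,6)(W), (5,4)(W), (5,3)(W), (5,1)(W) — all W, so L
(6,4): →(5,4)(W), (2,4)(W), (1,4)(W), (6,2)(W), (6,1)(W) — all W, so L
(6,5): →(5,5)(W), (2,5)(W), (1,5)(W), (6,3)(W), (6,2)(W), (6,0)(W) — all W, so L
(7,6): →(6,6)(W), (3,6)(W), (2,6)(W), (7,4)(W), (7,3)(W), (7,1)(W) — all W, so L
(8,0): →(7,0)(W), (4,0)(W), (3,0)(W) — all W, so L
(8,1): →(7,1)(W), (4,1)(W), (3,1)(W) — all W, so L
(8,7): →(7,7)(W), (4,7)(W), (3,7)(W), (8,5)(W), (8,4)(W), (8,2)(W) — all W, so L
(8,8): →(7,8)(W), (4,8)(W), (3,8)(W), (8,6)(W), (8,5)(W), (8,3)(W) — all W, so L
(9,2): →(8,2)(W), (5,2)(W), (4,2)(W), (9,0)(W) — all W, so L
(9,3): →(8,3)(W), (5,3)(W), (4,3)(W), (9,1)(W), (9,0)(W) — all W, so L
Every other cell has at least one move into one of the L cells above, so it is W.
(9,2): one of the L cells justified above, so L
(1,8): the move to (0,8) reaches an L cell, so W

(9,2): L, (1,8): W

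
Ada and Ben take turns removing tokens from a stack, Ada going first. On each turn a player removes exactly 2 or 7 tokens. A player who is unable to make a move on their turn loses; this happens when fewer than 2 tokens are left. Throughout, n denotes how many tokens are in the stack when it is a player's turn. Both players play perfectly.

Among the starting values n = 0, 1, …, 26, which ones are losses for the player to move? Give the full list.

Label each position W (a win for the player to move) or L (a loss). A position with no legal move is L; any other position is W exactly when some move reaches an L, and L when every move reaches a W.
n=0: no move → L
n=1: no move → L
n=2: can move to 0, which is L ⇒ W
n=3: can move to 1, which is L ⇒ W
n=4: the only move is to 2(W), a W ⇒ L
n=5: the only move is to 3(W), a W ⇒ L
n=6: can move to 4, which is L ⇒ W
n=7: can move to 5, which is L ⇒ W
n=8: can move to 1, which is L ⇒ W
n=9: moves to 7(W), 2(W); every one is W ⇒ L
n=10: moves to 8(W), 3(W); every one is W ⇒ L
n=11: can move to 9, which is L ⇒ W
n=12: can move to 10, which is L ⇒ W
n=13: moves to 11(W), 6(W); every one is W ⇒ L
n=14: moves to 12(W), 7(W); every one is W ⇒ L
n=15: can move to 13, which is L ⇒ W
n=16: can move to 14, which is L ⇒ W
n=17: can move to 10, which is L ⇒ W
n=18: moves to 16(W), 11(W); every one is W ⇒ L
n=19: moves to 17(W), 12(W); every one is W ⇒ L
n=20: can move to 18, which is L ⇒ W
n=21: can move to 19, which is L ⇒ W
n=22: moves to 20(W), 15(W); every one is W ⇒ L
n=23: moves to 21(W), 16(W); every one is W ⇒ L
n=24: can move to 22, which is L ⇒ W
n=25: can move to 23, which is L ⇒ W
n=26: can move to 19, which is L ⇒ W
The losing starting values of n are exactly the entries labelled L in this table (12 of them).

0, 1, 4, 5, 9, 10, 13, 14, 18, 19, 22, 23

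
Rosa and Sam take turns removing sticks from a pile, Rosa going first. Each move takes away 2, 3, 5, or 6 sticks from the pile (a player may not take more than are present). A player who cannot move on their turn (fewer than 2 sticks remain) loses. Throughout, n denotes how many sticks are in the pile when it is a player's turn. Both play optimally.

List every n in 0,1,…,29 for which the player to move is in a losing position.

0, 1, 8, 9, 16, 17, 24, 25

Label each position W (a win for the player to move) or L (a loss). A position with no legal move is L; any other position is W exactly when some move reaches an L, and L when every move reaches a W.
n=0: no move → L
n=1: no move → L
n=2: reaches L-position 0 → W
n=3: reaches L-position 1 → W
n=4: reaches L-position 1 → W
n=5: reaches L-position 0 → W
n=6: reaches L-position 1 → W
n=7: reaches L-position 1 → W
n=8: only reaches 6(W), 5(W), 3(W), 2(W), all W → L
n=9: only reaches 7(W), 6(W), 4(W), 3(W), all W → L
n=10: reaches L-position 8 → W
n=11: reaches L-position 9 → W
n=12: reaches L-position 9 → W
n=13: reaches L-position 8 → W
n=14: reaches L-position 9 → W
n=15: reaches L-position 9 → W
n=16: only reaches 14(W), 13(W), 11(W), 10(W), all W → L
n=17: only reaches 15(W), 14(W), 12(W), 11(W), all W → L
n=18: reaches L-position 16 → W
n=19: reaches L-position 17 → W
n=20: reaches L-position 17 → W
n=21: reaches L-position 16 → W
n=22: reaches L-position 17 → W
n=23: reaches L-position 17 → W
n=24: only reaches 22(W), 21(W), 19(W), 18(W), all W → L
n=25: only reaches 23(W), 22(W), 20(W), 19(W), all W → L
n=26: reaches L-position 24 → W
n=27: reaches L-position 25 → W
n=28: reaches L-position 25 → W
n=29: reaches L-position 24 → W
Reading off the rows marked L gives the requested list; there are 8 such values of n.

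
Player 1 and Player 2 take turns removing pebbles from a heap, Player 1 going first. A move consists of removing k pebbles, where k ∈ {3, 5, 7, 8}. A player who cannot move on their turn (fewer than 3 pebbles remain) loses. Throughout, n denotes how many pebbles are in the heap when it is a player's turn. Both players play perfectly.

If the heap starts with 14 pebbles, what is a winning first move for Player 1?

Build the W/L table. Terminal = L. A non-terminal position is W if it has a move to some L; otherwise it is L.
n=0: no move → L
n=1: no move → L
n=2: no move → L
n=3: can move to 0, which is L ⇒ W
n=4: can move to 1, which is L ⇒ W
n=5: can move to 2, which is L ⇒ W
n=6: can move to 1, which is L ⇒ W
n=7: can move to 2, which is L ⇒ W
n=8: can move to 1, which is L ⇒ W
n=9: can move to 2, which is L ⇒ W
n=10: can move to 2, which is L ⇒ W
n=11: moves to 8(W), 6(W), 4(W), 3(W); every one is W ⇒ L
n=12: moves to 9(W), 7(W), 5(W), 4(W); every one is W ⇒ L
n=13: moves to 10(W), 8(W), 6(W), 5(W); every one is W ⇒ L
n=14: can move to 11, which is L ⇒ W
From 14, the L positions reachable in one move are: 11.

Remove 3, leaving 11.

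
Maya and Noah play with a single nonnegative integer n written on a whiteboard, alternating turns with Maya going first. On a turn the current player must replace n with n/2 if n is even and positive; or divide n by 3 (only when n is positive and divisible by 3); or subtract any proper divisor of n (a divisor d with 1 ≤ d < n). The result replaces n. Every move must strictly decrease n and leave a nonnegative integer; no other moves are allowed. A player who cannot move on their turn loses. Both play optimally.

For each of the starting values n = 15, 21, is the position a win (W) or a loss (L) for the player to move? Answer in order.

Positions with no move are L. A position that does have a move is losing for the player to move precisely when every available move leads to a winning position for the opponent. Fill in the labels:
n=0: no move → L
n=1: no move → L
n=2: reaches L-position 1 → W
n=3: reaches L-position 1 → W
n=4: only reaches 2(W), 3(W), all W → L
n=5: reaches L-position 4 → W
n=6: reaches L-position 4 → W
n=7: only reaches 6(W), which is W → L
n=8: reaches L-position 4 → W
n=9: only reaches 3(W), 6(W), 8(W), all W → L
n=10: reaches L-position 9 → W
n=11: only reaches 10(W), which is W → L
n=12: reaches L-position 4 → W
n=13: only reaches 12(W), which is W → L
n=14: reaches L-position 7 → W
n=15: only reaches 5(W), 10(W), 12(W), 14(W), all W → L
n=16: reaches L-position 15 → W
n=17: only reaches 16(W), which is W → L
n=18: reaches L-position 9 → W
n=19: only reaches 18(W), which is W → L
n=20: reaches L-position 15 → W
n=21: reaches L-position 7 → W

15: L, 21: W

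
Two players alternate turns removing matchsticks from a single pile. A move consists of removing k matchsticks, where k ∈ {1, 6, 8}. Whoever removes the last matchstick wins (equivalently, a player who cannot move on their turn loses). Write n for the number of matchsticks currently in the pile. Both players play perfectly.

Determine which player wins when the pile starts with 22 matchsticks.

Work bottom-up. With no move the player to move loses. Otherwise the position is W if at least one move leads to an L position for the opponent, and L if every move leads to a W.
n=0: no move → L
n=1: reaches L-position 0 → W
n=2: only reaches 1(W), which is W → L
n=3: reaches L-position 2 → W
n=4: only reaches 3(W), which is W → L
n=5: reaches L-position 4 → W
n=6: reaches L-position 0 → W
n=7: only reaches 6(W), 1(W), all W → L
n=8: reaches L-position 7 → W
n=9: only reaches 8(W), 3(W), 1(W), all W → L
n=10: reaches L-position 9 → W
n=11: only reaches 10(W), 5(W), 3(W), all W → L
n=12: reaches L-position 11 → W
n=13: reaches L-position 7 → W
n=14: only reaches 13(W), 8(W), 6(W), all W → L
n=15: reaches L-position 14 → W
n=16: only reaches 15(W), 10(W), 8(W), all W → L
n=17: reaches L-position 16 → W
n=18: only reaches 17(W), 12(W), 10(W), all W → L
n=19: reaches L-position 18 → W
n=20: reaches L-position 14 → W
n=21: only reaches 20(W), 15(W), 13(W), all W → L
n=22: reaches L-position 21 → W
The starting position 22 is W: the player to move should remove 1, leaving 21, handing over an L position.

The first player wins.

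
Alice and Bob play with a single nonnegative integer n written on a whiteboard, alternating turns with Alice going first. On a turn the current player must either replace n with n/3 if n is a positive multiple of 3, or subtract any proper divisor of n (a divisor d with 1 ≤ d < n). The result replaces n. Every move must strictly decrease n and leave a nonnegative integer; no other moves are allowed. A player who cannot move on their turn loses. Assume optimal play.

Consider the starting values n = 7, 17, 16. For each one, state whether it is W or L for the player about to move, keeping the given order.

Build the W/L table. Terminal = L. A non-terminal position is W if it has a move to some L; otherwise it is L.
n=0: no move → L
n=1: no move → L
n=2: W (go to 1, an L position)
n=3: W (go to 1, an L position)
n=4: L (options 2(W), 3(W) are all W)
n=5: W (go to 4, an L position)
n=6: W (go to 4, an L position)
n=7: L (sole option 6(W) is W)
n=8: W (go to 4, an L position)
n=9: L (options 3(W), 6(W), 8(W) are all W)
n=10: W (go to 9, an L position)
n=11: L (sole option 10(W) is W)
n=12: W (go to 4, an L position)
n=13: L (sole option 12(W) is W)
n=14: W (go to 7, an L position)
n=15: L (options 5(W), 10(W), 12(W), 14(W) are all W)
n=16: W (go to 15, an L position)
n=17: L (sole option 16(W) is W)

7: L, 17: L, 16: W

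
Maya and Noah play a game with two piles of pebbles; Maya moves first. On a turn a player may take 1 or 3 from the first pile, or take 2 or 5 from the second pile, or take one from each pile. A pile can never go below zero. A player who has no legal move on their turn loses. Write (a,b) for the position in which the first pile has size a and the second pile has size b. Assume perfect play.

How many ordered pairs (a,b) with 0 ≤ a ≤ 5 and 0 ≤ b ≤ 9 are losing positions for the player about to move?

20

Use the standard recursion: the mover loses at a terminal position; elsewhere, the mover wins exactly when some move hands the opponent an L position.
Every move lowers a or b (never raises either), so fill the grid row by row in increasing a, and left to right within a row: each cell's successors are then already labelled.
      b=0  b=1  b=2  b=3  b=4  b=5  b=6  b=7  b=8  b=9
a=0:    L    L    W    W    L    W    W    L    L    W
a=1:    W    W    W    L    W    W    L    W    W    W
a=2:    L    L    W    W    W    W    W    W    L    L
a=3:    W    W    W    L    W    W    L    W    W    W
a=4:    L    L    W    W    W    W    W    W    L    L
a=5:    W    W    W    L    L    W    W    L    W    W
Cells with no legal move (terminal, hence L): (0,0), (0,1).
The remaining L cells, each justified by listing all of its moves:
(0,4): L (sole option (0,2)(W) is W)
(0,7): L (options (0,5)(W), (0,2)(W) are all W)
(0,8): L (options (0,6)(W), (0,3)(W) are all W)
(1,3): L (options (0,3)(W), (1,1)(W), (0,2)(W) are all W)
(1,6): L (options (0,6)(W), (1,4)(W), (1,1)(W), (0,5)(W) are all W)
(2,0): L (sole option (1,0)(W) is W)
(2,1): L (options (1,1)(W), (1,0)(W) are all W)
(2,8): L (options (1,8)(W), (2,6)(W), (2,3)(W), (1,7)(W) are all W)
(2,9): L (options (1,9)(W), (2,7)(W), (2,4)(W), (1,8)(W) are all W)
(3,3): L (options (2,3)(W), (0,3)(W), (3,1)(W), (2,2)(W) are all W)
(3,6): L (options (2,6)(W), (0,6)(W), (3,4)(W), (3,1)(W), (2,5)(W) are all W)
(4,0): L (options (3,0)(W), (1,0)(W) are all W)
(4,1): L (options (3,1)(W), (1,1)(W), (3,0)(W) are all W)
(4,8): L (options (3,8)(W), (1,8)(W), (4,6)(W), (4,3)(W), (3,7)(W) are all W)
(4,9): L (options (3,9)(W), (1,9)(W), (4,7)(W), (4,4)(W), (3,8)(W) are all W)
(5,3): L (options (4,3)(W), (2,3)(W), (5,1)(W), (4,2)(W) are all W)
(5,4): L (options (4,4)(W), (2,4)(W), (5,2)(W), (4,3)(W) are all W)
(5,7): L (options (4,7)(W), (2,7)(W), (5,5)(W), (5,2)(W), (4,6)(W) are all W)
Every other cell has at least one move into one of the L cells above, so it is W.
L cells per row: a=0: 5, a=1: 2, a=2: 4, a=3: 2, a=4: 4, a=5: 3; total 20.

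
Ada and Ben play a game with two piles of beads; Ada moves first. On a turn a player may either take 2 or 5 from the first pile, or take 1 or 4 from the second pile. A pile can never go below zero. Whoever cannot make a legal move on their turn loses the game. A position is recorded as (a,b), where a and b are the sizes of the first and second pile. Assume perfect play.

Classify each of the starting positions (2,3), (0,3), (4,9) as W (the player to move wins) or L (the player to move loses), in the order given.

Positions with no move are L. A position that does have a move is losing for the player to move precisely when every available move leads to a winning position for the opponent. Fill in the labels:
No move ever increases a pile, so every position that can arise here has a ≤ 4 and b ≤ 9; it is enough to label the cells with 0 ≤ a ≤ 4 and 0 ≤ b ≤ 9.
Every move lowers a or b (never raises either), so fill the grid row by row in increasing a, and left to right within a row: each cell's successors are then already labelled.
      b=0  b=1  b=2  b=3  b=4  b=5  b=6  b=7  b=8  b=9
a=0:    L    W    L    W    W    L    W    L    W    W
a=1:    L    W    L    W    W    L    W    L    W    W
a=2:    W    L    W    L    W    W    L    W    L    W
a=3:    W    L    W    L    W    W    L    W    L    W
a=4:    L    W    L    W    W    L    W    L    W    W
Cells with no legal move (terminal, hence L): (0,0), (1,0).
The remaining L cells, each justified by listing all of its moves:
(0,2): the only move is to (0,1)(W), a W ⇒ L
(0,5): moves to (0,4)(W), (0,1)(W); every one is W ⇒ L
(0,7): moves to (0,6)(W), (0,3)(W); every one is W ⇒ L
(1,2): the only move is to (1,1)(W), a W ⇒ L
(1,5): moves to (1,4)(W), (1,1)(W); every one is W ⇒ L
(1,7): moves to (1,6)(W), (1,3)(W); every one is W ⇒ L
(2,1): moves to (0,1)(W), (2,0)(W); every one is W ⇒ L
(2,3): moves to (0,3)(W), (2,2)(W); every one is W ⇒ L
(2,6): moves to (0,6)(W), (2,5)(W), (2,2)(W); every one is W ⇒ L
(2,8): moves to (0,8)(W), (2,7)(W), (2,4)(W); every one is W ⇒ L
(3,1): moves to (1,1)(W), (3,0)(W); every one is W ⇒ L
(3,3): moves to (1,3)(W), (3,2)(W); every one is W ⇒ L
(3,6): moves to (1,6)(W), (3,5)(W), (3,2)(W); every one is W ⇒ L
(3,8): moves to (1,8)(W), (3,7)(W), (3,4)(W); every one is W ⇒ L
(4,0): the only move is to (2,0)(W), a W ⇒ L
(4,2): moves to (2,2)(W), (4,1)(W); every one is W ⇒ L
(4,5): moves to (2,5)(W), (4,4)(W), (4,1)(W); every one is W ⇒ L
(4,7): moves to (2,7)(W), (4,6)(W), (4,3)(W); every one is W ⇒ L
Every other cell has at least one move into one of the L cells above, so it is W.
(2,3): one of the L cells justified above, so L
(0,3): the move to (0,2) reaches an L cell, so W
(4,9): the move to (4,5) reaches an L cell, so W

(2,3): L, (0,3): W, (4,9): W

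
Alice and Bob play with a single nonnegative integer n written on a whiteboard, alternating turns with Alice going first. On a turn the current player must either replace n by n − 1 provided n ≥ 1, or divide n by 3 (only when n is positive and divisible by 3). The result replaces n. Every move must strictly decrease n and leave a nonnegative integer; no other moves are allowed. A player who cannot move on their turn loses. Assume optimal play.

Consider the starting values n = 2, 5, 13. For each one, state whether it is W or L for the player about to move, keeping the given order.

2: L, 5: W, 13: L

Use the standard recursion: the mover loses at a terminal position; elsewhere, the mover wins exactly when some move hands the opponent an L position.
n=0: no move → L
n=1: can move to 0, which is L ⇒ W
n=2: the only move is to 1(W), a W ⇒ L
n=3: can move to 2, which is L ⇒ W
n=4: the only move is to 3(W), a W ⇒ L
n=5: can move to 4, which is L ⇒ W
n=6: can move to 2, which is L ⇒ W
n=7: the only move is to 6(W), a W ⇒ L
n=8: can move to 7, which is L ⇒ W
n=9: moves to 3(W), 8(W); every one is W ⇒ L
n=10: can move to 9, which is L ⇒ W
n=11: the only move is to 10(W), a W ⇒ L
n=12: can move to 4, which is L ⇒ W
n=13: the only move is to 12(W), a W ⇒ L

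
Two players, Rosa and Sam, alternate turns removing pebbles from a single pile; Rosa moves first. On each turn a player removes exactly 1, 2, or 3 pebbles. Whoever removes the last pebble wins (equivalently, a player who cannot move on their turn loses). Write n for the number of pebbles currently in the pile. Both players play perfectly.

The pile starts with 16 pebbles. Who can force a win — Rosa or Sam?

Sam wins.

Use the standard recursion: the mover loses at a terminal position; elsewhere, the mover wins exactly when some move hands the opponent an L position.
n=0: no move → L
n=1: can move to 0, which is L ⇒ W
n=2: can move to 0, which is L ⇒ W
n=3: can move to 0, which is L ⇒ W
n=4: moves to 3(W), 2(W), 1(W); every one is W ⇒ L
n=5: can move to 4, which is L ⇒ W
n=6: can move to 4, which is L ⇒ W
n=7: can move to 4, which is L ⇒ W
n=8: moves to 7(W), 6(W), 5(W); every one is W ⇒ L
n=9: can move to 8, which is L ⇒ W
n=10: can move to 8, which is L ⇒ W
n=11: can move to 8, which is L ⇒ W
n=12: moves to 11(W), 10(W), 9(W); every one is W ⇒ L
n=13: can move to 12, which is L ⇒ W
n=14: can move to 12, which is L ⇒ W
n=15: can move to 12, which is L ⇒ W
n=16: moves to 15(W), 14(W), 13(W); every one is W ⇒ L
The starting position 16 is L: whatever Rosa does, the opponent receives a W position.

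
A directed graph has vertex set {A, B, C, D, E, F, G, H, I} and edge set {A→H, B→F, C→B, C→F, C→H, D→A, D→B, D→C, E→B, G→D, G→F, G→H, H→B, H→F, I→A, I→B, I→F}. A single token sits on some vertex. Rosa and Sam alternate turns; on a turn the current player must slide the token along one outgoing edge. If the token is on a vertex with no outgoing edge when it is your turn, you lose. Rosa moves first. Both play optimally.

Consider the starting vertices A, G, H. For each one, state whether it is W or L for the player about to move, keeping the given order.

Label each position W (a win for the player to move) or L (a loss). A position with no legal move is L; any other position is W exactly when some move reaches an L, and L when every move reaches a W.
Every edge goes from a vertex to one that appears earlier in the order F, B, H, A, C, D, G, E, I, so processing vertices in that order labels each vertex after all of its successors.
F: no outgoing edge → L
B: →F(L), so W
H: →F(L), so W
A: →H(W) only, which is W, so L
C: →F(L), so W
D: →A(L), so W
G: →F(L), so W
E: →B(W) only, which is W, so L
I: →A(L), so W

A: L, G: W, H: W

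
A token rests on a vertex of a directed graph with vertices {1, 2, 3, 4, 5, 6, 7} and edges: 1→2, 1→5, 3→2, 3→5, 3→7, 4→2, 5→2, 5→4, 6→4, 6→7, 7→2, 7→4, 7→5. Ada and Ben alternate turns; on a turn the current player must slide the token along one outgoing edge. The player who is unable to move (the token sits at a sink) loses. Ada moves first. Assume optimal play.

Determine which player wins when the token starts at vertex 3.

Ada wins.

Work bottom-up. With no move the player to move loses. Otherwise the position is W if at least one move leads to an L position for the opponent, and L if every move leads to a W.
Every edge goes from a vertex to one that appears earlier in the order 2, 4, 5, 7, 1, 6, 3, so processing vertices in that order labels each vertex after all of its successors.
2: no outgoing edge → L
4: W (go to 2, an L position)
5: W (go to 2, an L position)
7: W (go to 2, an L position)
1: W (go to 2, an L position)
6: L (options 7(W), 4(W) are all W)
3: W (go to 2, an L position)
From 3 Ada can move to 2, reaching an L position.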